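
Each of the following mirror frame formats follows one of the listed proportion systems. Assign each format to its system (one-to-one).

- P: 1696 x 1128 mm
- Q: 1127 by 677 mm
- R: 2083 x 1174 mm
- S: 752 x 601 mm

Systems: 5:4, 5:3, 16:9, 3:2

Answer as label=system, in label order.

Ratios: P ≈ 1.504; Q ≈ 1.665; R ≈ 1.774; S ≈ 1.251.
Targets: 5:4 ≈ 1.250; 5:3 ≈ 1.667; 16:9 ≈ 1.778; 3:2 ≈ 1.500.

P=3:2, Q=5:3, R=16:9, S=5:4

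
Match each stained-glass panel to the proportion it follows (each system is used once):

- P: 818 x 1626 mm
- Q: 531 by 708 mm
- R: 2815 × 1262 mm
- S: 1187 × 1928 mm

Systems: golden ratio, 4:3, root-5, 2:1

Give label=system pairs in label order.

P=2:1, Q=4:3, R=root-5, S=golden ratio

Ratios: P ≈ 1.988; Q ≈ 1.333; R ≈ 2.231; S ≈ 1.624.
Targets: golden ratio ≈ 1.618; 4:3 ≈ 1.333; root-5 ≈ 2.236; 2:1 ≈ 2.000.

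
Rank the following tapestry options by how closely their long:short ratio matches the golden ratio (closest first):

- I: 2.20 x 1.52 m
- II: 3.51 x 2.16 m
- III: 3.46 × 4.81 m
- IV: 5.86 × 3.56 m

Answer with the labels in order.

Ratios: I = 2.20 / 1.52 ≈ 1.447; II = 3.51 / 2.16 ≈ 1.625; III = 4.81 / 3.46 ≈ 1.390; IV = 5.86 / 3.56 ≈ 1.646.
|Δ from 1.618|: I 0.171; II 0.007; III 0.228; IV 0.028.

II, IV, I, III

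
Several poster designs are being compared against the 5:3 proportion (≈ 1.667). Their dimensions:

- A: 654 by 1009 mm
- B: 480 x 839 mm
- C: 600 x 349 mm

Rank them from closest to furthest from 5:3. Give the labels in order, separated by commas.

A: 1009/654 ≈ 1.543 → |1.543 − 1.667| = 0.124
B: 839/480 ≈ 1.748 → |1.748 − 1.667| = 0.081
C: 600/349 ≈ 1.719 → |1.719 − 1.667| = 0.052

C, B, A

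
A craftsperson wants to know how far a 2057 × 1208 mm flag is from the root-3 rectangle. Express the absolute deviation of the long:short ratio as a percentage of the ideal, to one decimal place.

1.7%

Ratio = 2057 / 1208 ≈ 1.7028.
Ideal root-3 ≈ 1.7321. |1.7028 − 1.7321| / 1.7321 ≈ 1.69% → 1.7%.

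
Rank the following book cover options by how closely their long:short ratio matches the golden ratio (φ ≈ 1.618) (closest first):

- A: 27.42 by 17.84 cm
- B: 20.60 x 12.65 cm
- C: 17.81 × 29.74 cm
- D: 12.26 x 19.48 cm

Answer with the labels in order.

B, D, C, A

A: 27.42/17.84 ≈ 1.537 → |1.537 − 1.618| = 0.081
B: 20.60/12.65 ≈ 1.628 → |1.628 − 1.618| = 0.010
C: 29.74/17.81 ≈ 1.670 → |1.670 − 1.618| = 0.052
D: 19.48/12.26 ≈ 1.589 → |1.589 − 1.618| = 0.029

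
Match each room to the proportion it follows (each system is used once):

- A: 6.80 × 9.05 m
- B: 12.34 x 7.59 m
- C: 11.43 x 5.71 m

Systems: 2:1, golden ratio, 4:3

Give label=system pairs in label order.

A=4:3, B=golden ratio, C=2:1

A = 9.05/6.80 ≈ 1.331 → 4:3 (1.333)
B = 12.34/7.59 ≈ 1.626 → golden ratio (1.618)
C = 11.43/5.71 ≈ 2.002 → 2:1 (2.000)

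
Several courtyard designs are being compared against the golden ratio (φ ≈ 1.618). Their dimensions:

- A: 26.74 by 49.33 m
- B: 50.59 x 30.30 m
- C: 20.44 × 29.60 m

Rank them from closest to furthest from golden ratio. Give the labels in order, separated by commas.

A: 49.33/26.74 ≈ 1.845 → |1.845 − 1.618| = 0.227
B: 50.59/30.30 ≈ 1.670 → |1.670 − 1.618| = 0.052
C: 29.60/20.44 ≈ 1.448 → |1.448 − 1.618| = 0.170

B, C, A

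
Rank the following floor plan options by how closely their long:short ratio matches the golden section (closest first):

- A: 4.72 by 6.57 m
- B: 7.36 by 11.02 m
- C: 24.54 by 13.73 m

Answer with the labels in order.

Ratios: A = 6.57 / 4.72 ≈ 1.392; B = 11.02 / 7.36 ≈ 1.497; C = 24.54 / 13.73 ≈ 1.787.
|Δ from 1.618|: A 0.226; B 0.121; C 0.169.

B, C, A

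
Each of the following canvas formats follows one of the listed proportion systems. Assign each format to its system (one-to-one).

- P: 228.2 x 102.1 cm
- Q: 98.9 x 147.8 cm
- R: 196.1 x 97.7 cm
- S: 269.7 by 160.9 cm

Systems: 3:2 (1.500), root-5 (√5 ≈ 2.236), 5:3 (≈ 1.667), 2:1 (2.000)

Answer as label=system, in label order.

P = 228.2/102.1 ≈ 2.235 → root-5 (2.236)
Q = 147.8/98.9 ≈ 1.494 → 3:2 (1.500)
R = 196.1/97.7 ≈ 2.007 → 2:1 (2.000)
S = 269.7/160.9 ≈ 1.676 → 5:3 (1.667)

P=root-5, Q=3:2, R=2:1, S=5:3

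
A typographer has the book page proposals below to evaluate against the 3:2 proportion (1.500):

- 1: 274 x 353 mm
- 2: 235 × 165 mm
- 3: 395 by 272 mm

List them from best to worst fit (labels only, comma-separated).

Ratios: 1 = 353 / 274 ≈ 1.288; 2 = 235 / 165 ≈ 1.424; 3 = 395 / 272 ≈ 1.452.
|Δ from 1.500|: 1 0.212; 2 0.076; 3 0.048.

3, 2, 1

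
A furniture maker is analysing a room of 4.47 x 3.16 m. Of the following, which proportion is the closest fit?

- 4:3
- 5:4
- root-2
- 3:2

root-2

Ratio = 4.47 / 3.16 ≈ 1.415.
Distances: 4:3 1.333 (Δ 0.082); 5:4 1.250 (Δ 0.165); root-2 1.414 (Δ 0.001); 3:2 1.500 (Δ 0.085).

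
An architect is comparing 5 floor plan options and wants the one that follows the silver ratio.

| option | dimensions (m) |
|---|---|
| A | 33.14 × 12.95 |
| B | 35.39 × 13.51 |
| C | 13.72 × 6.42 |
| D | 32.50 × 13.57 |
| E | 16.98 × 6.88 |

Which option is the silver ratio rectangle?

D

Target silver ratio ≈ 2.414.
A: 2.559 (Δ0.145)  B: 2.620 (Δ0.206)  C: 2.137 (Δ0.277)  D: 2.395 (Δ0.019)  E: 2.468 (Δ0.054)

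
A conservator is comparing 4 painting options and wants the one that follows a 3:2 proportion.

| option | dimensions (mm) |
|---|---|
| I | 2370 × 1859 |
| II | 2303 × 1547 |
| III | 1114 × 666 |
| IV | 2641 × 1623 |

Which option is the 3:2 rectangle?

II

Ratios (long/short): I ≈ 1.275; II ≈ 1.489; III ≈ 1.673; IV ≈ 1.627.
3:2 ≈ 1.500; option II is nearest (Δ 0.011).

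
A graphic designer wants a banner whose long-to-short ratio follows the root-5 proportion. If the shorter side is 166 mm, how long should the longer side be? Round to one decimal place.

root-5 ≈ 2.23607.
Longer side = 166 × 2.23607 ≈ 371.188 → 371.2 mm.

371.2 mm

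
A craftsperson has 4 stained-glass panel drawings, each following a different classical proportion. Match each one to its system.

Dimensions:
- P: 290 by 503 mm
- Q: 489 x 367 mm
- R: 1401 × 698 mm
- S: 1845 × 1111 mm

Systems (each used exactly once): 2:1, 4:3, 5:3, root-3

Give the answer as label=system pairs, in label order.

P=root-3, Q=4:3, R=2:1, S=5:3

Ratios: P ≈ 1.734; Q ≈ 1.332; R ≈ 2.007; S ≈ 1.661.
Targets: 2:1 ≈ 2.000; 4:3 ≈ 1.333; 5:3 ≈ 1.667; root-3 ≈ 1.732.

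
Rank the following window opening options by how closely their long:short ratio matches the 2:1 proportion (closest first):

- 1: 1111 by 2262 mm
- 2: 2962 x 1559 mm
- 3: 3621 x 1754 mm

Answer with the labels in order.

1, 3, 2

Ratios: 1 = 2262 / 1111 ≈ 2.036; 2 = 2962 / 1559 ≈ 1.900; 3 = 3621 / 1754 ≈ 2.064.
|Δ from 2.000|: 1 0.036; 2 0.100; 3 0.064.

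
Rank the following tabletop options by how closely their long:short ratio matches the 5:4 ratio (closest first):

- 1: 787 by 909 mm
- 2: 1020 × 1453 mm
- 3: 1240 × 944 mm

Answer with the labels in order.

1: 909/787 ≈ 1.155 → |1.155 − 1.250| = 0.095
2: 1453/1020 ≈ 1.425 → |1.425 − 1.250| = 0.175
3: 1240/944 ≈ 1.314 → |1.314 − 1.250| = 0.064

3, 1, 2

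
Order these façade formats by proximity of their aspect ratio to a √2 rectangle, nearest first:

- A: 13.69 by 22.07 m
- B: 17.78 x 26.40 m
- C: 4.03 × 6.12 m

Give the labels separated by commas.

A: 22.07/13.69 ≈ 1.612 → |1.612 − 1.414| = 0.198
B: 26.40/17.78 ≈ 1.485 → |1.485 − 1.414| = 0.071
C: 6.12/4.03 ≈ 1.519 → |1.519 − 1.414| = 0.105

B, C, A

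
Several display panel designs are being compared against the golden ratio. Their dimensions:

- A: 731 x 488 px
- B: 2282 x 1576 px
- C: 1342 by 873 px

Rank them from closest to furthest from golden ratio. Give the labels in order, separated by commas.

C, A, B

Ratios: A = 731 / 488 ≈ 1.498; B = 2282 / 1576 ≈ 1.448; C = 1342 / 873 ≈ 1.537.
|Δ from 1.618|: A 0.120; B 0.170; C 0.081.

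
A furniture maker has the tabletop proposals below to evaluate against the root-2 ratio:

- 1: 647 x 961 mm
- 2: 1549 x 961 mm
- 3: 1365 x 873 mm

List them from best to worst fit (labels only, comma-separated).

Ratios: 1 = 961 / 647 ≈ 1.485; 2 = 1549 / 961 ≈ 1.612; 3 = 1365 / 873 ≈ 1.564.
|Δ from 1.414|: 1 0.071; 2 0.198; 3 0.150.

1, 3, 2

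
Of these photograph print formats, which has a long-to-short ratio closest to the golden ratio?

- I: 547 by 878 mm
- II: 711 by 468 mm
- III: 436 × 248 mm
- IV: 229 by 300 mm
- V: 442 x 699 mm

Target golden ratio ≈ 1.618.
I: 1.605 (Δ0.013)  II: 1.519 (Δ0.099)  III: 1.758 (Δ0.140)  IV: 1.310 (Δ0.308)  V: 1.581 (Δ0.037)

I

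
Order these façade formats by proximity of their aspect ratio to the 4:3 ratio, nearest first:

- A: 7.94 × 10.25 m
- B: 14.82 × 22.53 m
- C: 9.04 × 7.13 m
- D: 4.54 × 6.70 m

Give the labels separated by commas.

Ratios: A = 10.25 / 7.94 ≈ 1.291; B = 22.53 / 14.82 ≈ 1.520; C = 9.04 / 7.13 ≈ 1.268; D = 6.70 / 4.54 ≈ 1.476.
|Δ from 1.333|: A 0.042; B 0.187; C 0.065; D 0.143.

A, C, D, B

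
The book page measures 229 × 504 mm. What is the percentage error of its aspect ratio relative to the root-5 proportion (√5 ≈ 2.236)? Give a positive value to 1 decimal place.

Ratio = 504 / 229 ≈ 2.2009.
Ideal root-5 ≈ 2.2361. |2.2009 − 2.2361| / 2.2361 ≈ 1.57% → 1.6%.

1.6%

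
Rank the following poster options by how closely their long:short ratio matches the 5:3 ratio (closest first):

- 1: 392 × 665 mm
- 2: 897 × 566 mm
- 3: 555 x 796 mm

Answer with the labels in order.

1, 2, 3

Ratios: 1 = 665 / 392 ≈ 1.696; 2 = 897 / 566 ≈ 1.585; 3 = 796 / 555 ≈ 1.434.
|Δ from 1.667|: 1 0.029; 2 0.082; 3 0.233.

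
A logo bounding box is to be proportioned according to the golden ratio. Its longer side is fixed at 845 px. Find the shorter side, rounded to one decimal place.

522.2 px

golden ratio ≈ 1.61803.
Shorter side = 845 ÷ 1.61803 ≈ 522.240 → 522.2 px.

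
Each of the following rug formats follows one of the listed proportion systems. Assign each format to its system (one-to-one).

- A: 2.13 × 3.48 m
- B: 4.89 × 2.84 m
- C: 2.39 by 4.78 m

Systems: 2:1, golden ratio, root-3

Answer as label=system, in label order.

Ratios: A ≈ 1.634; B ≈ 1.722; C ≈ 2.000.
Targets: 2:1 ≈ 2.000; golden ratio ≈ 1.618; root-3 ≈ 1.732.

A=golden ratio, B=root-3, C=2:1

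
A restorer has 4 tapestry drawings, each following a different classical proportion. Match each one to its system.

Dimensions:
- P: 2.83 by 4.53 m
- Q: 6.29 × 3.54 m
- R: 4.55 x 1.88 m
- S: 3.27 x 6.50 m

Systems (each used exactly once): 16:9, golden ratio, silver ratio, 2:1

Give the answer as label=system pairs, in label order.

P=golden ratio, Q=16:9, R=silver ratio, S=2:1

Ratios: P ≈ 1.601; Q ≈ 1.777; R ≈ 2.420; S ≈ 1.988.
Targets: 16:9 ≈ 1.778; golden ratio ≈ 1.618; silver ratio ≈ 2.414; 2:1 ≈ 2.000.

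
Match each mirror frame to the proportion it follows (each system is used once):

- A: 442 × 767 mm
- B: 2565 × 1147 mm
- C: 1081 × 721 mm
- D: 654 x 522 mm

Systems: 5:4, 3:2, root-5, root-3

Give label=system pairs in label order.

A=root-3, B=root-5, C=3:2, D=5:4

A = 767/442 ≈ 1.735 → root-3 (1.732)
B = 2565/1147 ≈ 2.236 → root-5 (2.236)
C = 1081/721 ≈ 1.499 → 3:2 (1.500)
D = 654/522 ≈ 1.253 → 5:4 (1.250)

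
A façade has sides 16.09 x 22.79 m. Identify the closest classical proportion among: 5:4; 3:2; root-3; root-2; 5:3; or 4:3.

root-2

22.79/16.09 ≈ 1.416. Nearest candidates are root-2 (1.414, off by 0.002) and 4:3 (1.333, off by 0.083).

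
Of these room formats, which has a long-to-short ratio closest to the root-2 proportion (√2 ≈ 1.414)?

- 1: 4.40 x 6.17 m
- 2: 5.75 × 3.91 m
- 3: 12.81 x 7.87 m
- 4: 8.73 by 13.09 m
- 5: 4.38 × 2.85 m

Ratios (long/short): 1 ≈ 1.402; 2 ≈ 1.471; 3 ≈ 1.628; 4 ≈ 1.499; 5 ≈ 1.537.
root-2 ≈ 1.414; option 1 is nearest (Δ 0.012).

1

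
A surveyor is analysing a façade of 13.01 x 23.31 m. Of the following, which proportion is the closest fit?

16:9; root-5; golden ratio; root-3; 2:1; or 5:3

23.31/13.01 ≈ 1.792. Nearest candidates are 16:9 (1.778, off by 0.014) and root-3 (1.732, off by 0.060).

16:9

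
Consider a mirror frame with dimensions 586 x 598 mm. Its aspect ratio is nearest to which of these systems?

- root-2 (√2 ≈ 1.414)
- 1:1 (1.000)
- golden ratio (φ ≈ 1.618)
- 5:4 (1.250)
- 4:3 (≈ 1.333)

1:1

598/586 ≈ 1.020. Nearest candidates are 1:1 (1.000, off by 0.020) and 5:4 (1.250, off by 0.230).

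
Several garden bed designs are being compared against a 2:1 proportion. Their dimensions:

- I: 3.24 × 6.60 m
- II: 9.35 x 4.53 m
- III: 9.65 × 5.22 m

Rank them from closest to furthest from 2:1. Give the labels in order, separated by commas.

I, II, III

I: 6.60/3.24 ≈ 2.037 → |2.037 − 2.000| = 0.037
II: 9.35/4.53 ≈ 2.064 → |2.064 − 2.000| = 0.064
III: 9.65/5.22 ≈ 1.849 → |1.849 − 2.000| = 0.151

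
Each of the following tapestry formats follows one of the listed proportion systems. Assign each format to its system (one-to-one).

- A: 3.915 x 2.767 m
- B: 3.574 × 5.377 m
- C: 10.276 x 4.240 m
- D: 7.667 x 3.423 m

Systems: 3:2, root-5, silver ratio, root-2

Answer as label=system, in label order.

A = 3.915/2.767 ≈ 1.415 → root-2 (1.414)
B = 5.377/3.574 ≈ 1.504 → 3:2 (1.500)
C = 10.276/4.240 ≈ 2.424 → silver ratio (2.414)
D = 7.667/3.423 ≈ 2.240 → root-5 (2.236)

A=root-2, B=3:2, C=silver ratio, D=root-5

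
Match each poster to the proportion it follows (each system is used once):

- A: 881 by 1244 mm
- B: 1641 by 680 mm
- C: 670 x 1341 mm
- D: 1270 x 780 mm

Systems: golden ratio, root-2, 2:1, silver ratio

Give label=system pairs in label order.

A=root-2, B=silver ratio, C=2:1, D=golden ratio

A = 1244/881 ≈ 1.412 → root-2 (1.414)
B = 1641/680 ≈ 2.413 → silver ratio (2.414)
C = 1341/670 ≈ 2.001 → 2:1 (2.000)
D = 1270/780 ≈ 1.628 → golden ratio (1.618)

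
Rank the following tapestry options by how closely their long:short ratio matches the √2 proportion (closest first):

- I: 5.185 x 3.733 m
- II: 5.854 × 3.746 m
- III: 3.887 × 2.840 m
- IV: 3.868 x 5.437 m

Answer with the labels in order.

I: 5.185/3.733 ≈ 1.389 → |1.389 − 1.414| = 0.025
II: 5.854/3.746 ≈ 1.563 → |1.563 − 1.414| = 0.149
III: 3.887/2.840 ≈ 1.369 → |1.369 − 1.414| = 0.045
IV: 5.437/3.868 ≈ 1.406 → |1.406 − 1.414| = 0.008

IV, I, III, II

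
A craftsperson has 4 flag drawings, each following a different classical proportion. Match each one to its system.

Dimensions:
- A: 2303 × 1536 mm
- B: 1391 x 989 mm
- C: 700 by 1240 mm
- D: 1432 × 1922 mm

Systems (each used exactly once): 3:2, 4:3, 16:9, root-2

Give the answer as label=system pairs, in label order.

A=3:2, B=root-2, C=16:9, D=4:3

Ratios: A ≈ 1.499; B ≈ 1.406; C ≈ 1.771; D ≈ 1.342.
Targets: 3:2 ≈ 1.500; 4:3 ≈ 1.333; 16:9 ≈ 1.778; root-2 ≈ 1.414.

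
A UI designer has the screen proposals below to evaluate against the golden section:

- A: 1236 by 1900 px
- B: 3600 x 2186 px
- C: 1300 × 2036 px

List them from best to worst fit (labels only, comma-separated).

B, C, A

A: 1900/1236 ≈ 1.537 → |1.537 − 1.618| = 0.081
B: 3600/2186 ≈ 1.647 → |1.647 − 1.618| = 0.029
C: 2036/1300 ≈ 1.566 → |1.566 − 1.618| = 0.052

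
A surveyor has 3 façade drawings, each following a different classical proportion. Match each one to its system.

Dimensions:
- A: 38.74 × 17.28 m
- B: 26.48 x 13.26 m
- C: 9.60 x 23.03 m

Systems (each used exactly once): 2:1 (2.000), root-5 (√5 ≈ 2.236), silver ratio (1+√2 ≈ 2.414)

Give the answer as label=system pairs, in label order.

A=root-5, B=2:1, C=silver ratio

A = 38.74/17.28 ≈ 2.242 → root-5 (2.236)
B = 26.48/13.26 ≈ 1.997 → 2:1 (2.000)
C = 23.03/9.60 ≈ 2.399 → silver ratio (2.414)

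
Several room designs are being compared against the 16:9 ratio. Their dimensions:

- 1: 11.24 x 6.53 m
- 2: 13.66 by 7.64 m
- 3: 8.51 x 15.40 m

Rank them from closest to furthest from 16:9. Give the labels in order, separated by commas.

1: 11.24/6.53 ≈ 1.721 → |1.721 − 1.778| = 0.057
2: 13.66/7.64 ≈ 1.788 → |1.788 − 1.778| = 0.010
3: 15.40/8.51 ≈ 1.810 → |1.810 − 1.778| = 0.032

2, 3, 1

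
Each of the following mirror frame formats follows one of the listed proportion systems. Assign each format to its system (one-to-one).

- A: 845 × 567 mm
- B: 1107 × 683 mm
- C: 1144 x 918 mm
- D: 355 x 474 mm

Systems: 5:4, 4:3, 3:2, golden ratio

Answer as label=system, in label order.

Ratios: A ≈ 1.490; B ≈ 1.621; C ≈ 1.246; D ≈ 1.335.
Targets: 5:4 ≈ 1.250; 4:3 ≈ 1.333; 3:2 ≈ 1.500; golden ratio ≈ 1.618.

A=3:2, B=golden ratio, C=5:4, D=4:3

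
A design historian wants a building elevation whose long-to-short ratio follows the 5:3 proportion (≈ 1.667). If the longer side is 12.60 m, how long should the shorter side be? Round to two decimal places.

7.56 m

5:3 ≈ 1.66667.
Shorter side = 12.60 ÷ 1.66667 ≈ 7.5600 → 7.56 m.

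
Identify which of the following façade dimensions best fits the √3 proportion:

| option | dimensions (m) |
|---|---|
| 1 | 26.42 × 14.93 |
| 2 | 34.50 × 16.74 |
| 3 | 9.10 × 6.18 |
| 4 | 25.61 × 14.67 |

Target root-3 ≈ 1.732.
1: 1.770 (Δ0.038)  2: 2.061 (Δ0.329)  3: 1.472 (Δ0.260)  4: 1.746 (Δ0.014)

4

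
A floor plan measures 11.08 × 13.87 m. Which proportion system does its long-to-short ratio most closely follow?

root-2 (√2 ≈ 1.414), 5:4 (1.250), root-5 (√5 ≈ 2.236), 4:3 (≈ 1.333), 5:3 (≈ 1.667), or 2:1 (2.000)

5:4

Ratio = 13.87 / 11.08 ≈ 1.252.
Distances: root-2 1.414 (Δ 0.162); 5:4 1.250 (Δ 0.002); root-5 2.236 (Δ 0.984); 4:3 1.333 (Δ 0.081); 5:3 1.667 (Δ 0.415); 2:1 2.000 (Δ 0.748).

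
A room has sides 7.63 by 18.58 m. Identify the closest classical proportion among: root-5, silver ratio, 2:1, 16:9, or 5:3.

silver ratio

18.58/7.63 ≈ 2.435. Nearest candidates are silver ratio (2.414, off by 0.021) and root-5 (2.236, off by 0.199).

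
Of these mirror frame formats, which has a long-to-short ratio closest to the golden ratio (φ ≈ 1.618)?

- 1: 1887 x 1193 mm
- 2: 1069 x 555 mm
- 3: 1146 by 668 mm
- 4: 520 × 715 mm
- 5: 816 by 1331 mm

Target golden ratio ≈ 1.618.
1: 1.582 (Δ0.036)  2: 1.926 (Δ0.308)  3: 1.716 (Δ0.098)  4: 1.375 (Δ0.243)  5: 1.631 (Δ0.013)

5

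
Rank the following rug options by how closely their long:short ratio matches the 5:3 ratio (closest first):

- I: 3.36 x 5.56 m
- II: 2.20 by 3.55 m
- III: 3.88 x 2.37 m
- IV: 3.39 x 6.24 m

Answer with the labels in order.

I: 5.56/3.36 ≈ 1.655 → |1.655 − 1.667| = 0.012
II: 3.55/2.20 ≈ 1.614 → |1.614 − 1.667| = 0.053
III: 3.88/2.37 ≈ 1.637 → |1.637 − 1.667| = 0.030
IV: 6.24/3.39 ≈ 1.841 → |1.841 − 1.667| = 0.174

I, III, II, IV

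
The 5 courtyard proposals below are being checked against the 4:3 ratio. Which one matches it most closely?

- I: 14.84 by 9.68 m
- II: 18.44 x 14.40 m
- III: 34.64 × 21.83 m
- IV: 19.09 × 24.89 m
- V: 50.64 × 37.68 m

V

Ratios (long/short): I ≈ 1.533; II ≈ 1.281; III ≈ 1.587; IV ≈ 1.304; V ≈ 1.344.
4:3 ≈ 1.333; option V is nearest (Δ 0.011).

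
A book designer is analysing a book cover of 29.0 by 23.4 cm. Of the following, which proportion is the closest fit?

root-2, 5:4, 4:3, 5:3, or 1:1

Ratio = 29.0 / 23.4 ≈ 1.239.
Distances: root-2 1.414 (Δ 0.175); 5:4 1.250 (Δ 0.011); 4:3 1.333 (Δ 0.094); 5:3 1.667 (Δ 0.428); 1:1 1.000 (Δ 0.239).

5:4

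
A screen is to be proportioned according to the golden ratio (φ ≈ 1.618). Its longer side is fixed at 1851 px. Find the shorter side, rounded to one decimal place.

golden ratio ≈ 1.61803.
Shorter side = 1851 ÷ 1.61803 ≈ 1143.984 → 1144.0 px.

1144.0 px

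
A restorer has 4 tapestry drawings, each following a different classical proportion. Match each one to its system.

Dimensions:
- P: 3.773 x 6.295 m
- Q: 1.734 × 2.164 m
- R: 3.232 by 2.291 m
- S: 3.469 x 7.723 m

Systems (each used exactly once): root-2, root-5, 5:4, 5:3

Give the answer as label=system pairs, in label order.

P = 6.295/3.773 ≈ 1.668 → 5:3 (1.667)
Q = 2.164/1.734 ≈ 1.248 → 5:4 (1.250)
R = 3.232/2.291 ≈ 1.411 → root-2 (1.414)
S = 7.723/3.469 ≈ 2.226 → root-5 (2.236)

P=5:3, Q=5:4, R=root-2, S=root-5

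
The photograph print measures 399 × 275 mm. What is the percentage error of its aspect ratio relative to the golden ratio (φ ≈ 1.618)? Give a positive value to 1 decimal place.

Ratio = 399 / 275 ≈ 1.4509.
Ideal golden ratio ≈ 1.6180. |1.4509 − 1.6180| / 1.6180 ≈ 10.33% → 10.3%.

10.3%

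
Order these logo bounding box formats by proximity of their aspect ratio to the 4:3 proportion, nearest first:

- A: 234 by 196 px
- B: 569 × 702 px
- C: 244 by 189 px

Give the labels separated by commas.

C, B, A

Ratios: A = 234 / 196 ≈ 1.194; B = 702 / 569 ≈ 1.234; C = 244 / 189 ≈ 1.291.
|Δ from 1.333|: A 0.139; B 0.099; C 0.042.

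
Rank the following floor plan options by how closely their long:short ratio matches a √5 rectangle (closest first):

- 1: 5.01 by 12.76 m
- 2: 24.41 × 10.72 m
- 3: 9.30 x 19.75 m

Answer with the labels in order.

Ratios: 1 = 12.76 / 5.01 ≈ 2.547; 2 = 24.41 / 10.72 ≈ 2.277; 3 = 19.75 / 9.30 ≈ 2.124.
|Δ from 2.236|: 1 0.311; 2 0.041; 3 0.112.

2, 3, 1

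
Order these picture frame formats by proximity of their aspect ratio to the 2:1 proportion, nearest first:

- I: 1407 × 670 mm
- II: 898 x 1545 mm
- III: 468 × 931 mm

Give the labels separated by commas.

I: 1407/670 ≈ 2.100 → |2.100 − 2.000| = 0.100
II: 1545/898 ≈ 1.720 → |1.720 − 2.000| = 0.280
III: 931/468 ≈ 1.989 → |1.989 − 2.000| = 0.011

III, I, II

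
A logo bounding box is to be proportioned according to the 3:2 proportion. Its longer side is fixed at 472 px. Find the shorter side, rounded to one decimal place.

3:2 = 1.50000.
Shorter side = 472 ÷ 1.50000 ≈ 314.667 → 314.7 px.

314.7 px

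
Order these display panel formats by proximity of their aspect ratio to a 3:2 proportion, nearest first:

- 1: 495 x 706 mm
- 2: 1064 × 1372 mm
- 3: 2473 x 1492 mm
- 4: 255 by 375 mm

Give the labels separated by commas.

4, 1, 3, 2

1: 706/495 ≈ 1.426 → |1.426 − 1.500| = 0.074
2: 1372/1064 ≈ 1.289 → |1.289 − 1.500| = 0.211
3: 2473/1492 ≈ 1.658 → |1.658 − 1.500| = 0.158
4: 375/255 ≈ 1.471 → |1.471 − 1.500| = 0.029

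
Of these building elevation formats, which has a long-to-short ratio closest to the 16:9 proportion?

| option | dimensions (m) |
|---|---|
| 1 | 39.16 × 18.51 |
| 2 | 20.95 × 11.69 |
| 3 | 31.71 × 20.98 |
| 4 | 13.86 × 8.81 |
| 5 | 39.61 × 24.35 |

Ratios (long/short): 1 ≈ 2.116; 2 ≈ 1.792; 3 ≈ 1.511; 4 ≈ 1.573; 5 ≈ 1.627.
16:9 ≈ 1.778; option 2 is nearest (Δ 0.014).

2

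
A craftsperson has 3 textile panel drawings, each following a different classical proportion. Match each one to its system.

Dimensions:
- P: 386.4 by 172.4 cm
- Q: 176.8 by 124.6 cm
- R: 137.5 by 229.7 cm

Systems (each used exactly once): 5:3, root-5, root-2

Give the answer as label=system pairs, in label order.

Ratios: P ≈ 2.241; Q ≈ 1.419; R ≈ 1.671.
Targets: 5:3 ≈ 1.667; root-5 ≈ 2.236; root-2 ≈ 1.414.

P=root-5, Q=root-2, R=5:3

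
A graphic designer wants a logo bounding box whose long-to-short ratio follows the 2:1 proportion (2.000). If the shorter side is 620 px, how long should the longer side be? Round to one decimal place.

1240.0 px

2:1 = 2.00000.
Longer side = 620 × 2.00000 ≈ 1240.000 → 1240.0 px.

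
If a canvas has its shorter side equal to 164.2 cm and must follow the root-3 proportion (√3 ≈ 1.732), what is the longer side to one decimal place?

284.4 cm

root-3 ≈ 1.73205.
Longer side = 164.2 × 1.73205 ≈ 284.403 → 284.4 cm.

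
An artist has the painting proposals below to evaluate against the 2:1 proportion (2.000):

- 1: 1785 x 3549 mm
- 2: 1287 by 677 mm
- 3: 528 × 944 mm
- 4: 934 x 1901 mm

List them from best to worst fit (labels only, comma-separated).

1, 4, 2, 3

Ratios: 1 = 3549 / 1785 ≈ 1.988; 2 = 1287 / 677 ≈ 1.901; 3 = 944 / 528 ≈ 1.788; 4 = 1901 / 934 ≈ 2.035.
|Δ from 2.000|: 1 0.012; 2 0.099; 3 0.212; 4 0.035.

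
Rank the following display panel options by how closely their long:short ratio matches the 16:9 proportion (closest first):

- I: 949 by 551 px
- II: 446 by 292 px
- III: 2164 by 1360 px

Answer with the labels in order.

I, III, II

I: 949/551 ≈ 1.722 → |1.722 − 1.778| = 0.056
II: 446/292 ≈ 1.527 → |1.527 − 1.778| = 0.251
III: 2164/1360 ≈ 1.591 → |1.591 − 1.778| = 0.187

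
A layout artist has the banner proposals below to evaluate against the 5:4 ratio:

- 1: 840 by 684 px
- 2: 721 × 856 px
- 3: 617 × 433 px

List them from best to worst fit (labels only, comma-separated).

Ratios: 1 = 840 / 684 ≈ 1.228; 2 = 856 / 721 ≈ 1.187; 3 = 617 / 433 ≈ 1.425.
|Δ from 1.250|: 1 0.022; 2 0.063; 3 0.175.

1, 2, 3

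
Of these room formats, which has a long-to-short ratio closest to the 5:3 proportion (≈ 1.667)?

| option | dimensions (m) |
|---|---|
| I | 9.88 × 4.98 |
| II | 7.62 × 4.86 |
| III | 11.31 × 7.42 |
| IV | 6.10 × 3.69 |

Ratios (long/short): I ≈ 1.984; II ≈ 1.568; III ≈ 1.524; IV ≈ 1.653.
5:3 ≈ 1.667; option IV is nearest (Δ 0.014).

IV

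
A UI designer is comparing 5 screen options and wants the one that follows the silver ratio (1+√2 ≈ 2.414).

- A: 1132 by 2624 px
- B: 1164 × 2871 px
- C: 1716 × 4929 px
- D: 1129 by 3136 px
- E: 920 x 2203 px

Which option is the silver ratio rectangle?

Target silver ratio ≈ 2.414.
A: 2.318 (Δ0.096)  B: 2.466 (Δ0.052)  C: 2.872 (Δ0.458)  D: 2.778 (Δ0.364)  E: 2.395 (Δ0.019)

E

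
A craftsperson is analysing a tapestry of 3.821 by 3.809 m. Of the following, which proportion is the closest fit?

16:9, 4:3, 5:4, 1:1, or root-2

1:1

Ratio = 3.821 / 3.809 ≈ 1.003.
Distances: 16:9 1.778 (Δ 0.775); 4:3 1.333 (Δ 0.330); 5:4 1.250 (Δ 0.247); 1:1 1.000 (Δ 0.003); root-2 1.414 (Δ 0.411).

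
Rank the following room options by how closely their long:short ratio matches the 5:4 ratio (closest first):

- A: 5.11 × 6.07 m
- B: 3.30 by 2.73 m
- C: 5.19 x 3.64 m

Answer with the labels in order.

Ratios: A = 6.07 / 5.11 ≈ 1.188; B = 3.30 / 2.73 ≈ 1.209; C = 5.19 / 3.64 ≈ 1.426.
|Δ from 1.250|: A 0.062; B 0.041; C 0.176.

B, A, C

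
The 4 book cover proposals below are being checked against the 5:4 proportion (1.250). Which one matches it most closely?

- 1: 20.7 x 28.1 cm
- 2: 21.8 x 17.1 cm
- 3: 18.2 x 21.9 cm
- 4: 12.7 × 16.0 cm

4

Target 5:4 ≈ 1.250.
1: 1.357 (Δ0.107)  2: 1.275 (Δ0.025)  3: 1.203 (Δ0.047)  4: 1.260 (Δ0.010)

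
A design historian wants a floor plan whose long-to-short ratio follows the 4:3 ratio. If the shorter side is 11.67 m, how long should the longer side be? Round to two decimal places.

15.56 m

4:3 ≈ 1.33333.
Longer side = 11.67 × 1.33333 ≈ 15.5600 → 15.56 m.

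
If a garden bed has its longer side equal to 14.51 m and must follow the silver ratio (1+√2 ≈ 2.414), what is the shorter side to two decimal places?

6.01 m

silver ratio ≈ 2.41421.
Shorter side = 14.51 ÷ 2.41421 ≈ 6.0102 → 6.01 m.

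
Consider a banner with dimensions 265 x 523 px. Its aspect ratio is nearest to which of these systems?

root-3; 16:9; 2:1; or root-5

Ratio = 523 / 265 ≈ 1.974.
Distances: root-3 1.732 (Δ 0.242); 16:9 1.778 (Δ 0.196); 2:1 2.000 (Δ 0.026); root-5 2.236 (Δ 0.262).

2:1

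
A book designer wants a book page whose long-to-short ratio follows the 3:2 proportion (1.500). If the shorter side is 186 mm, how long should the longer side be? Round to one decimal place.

3:2 = 1.50000.
Longer side = 186 × 1.50000 ≈ 279.000 → 279.0 mm.

279.0 mm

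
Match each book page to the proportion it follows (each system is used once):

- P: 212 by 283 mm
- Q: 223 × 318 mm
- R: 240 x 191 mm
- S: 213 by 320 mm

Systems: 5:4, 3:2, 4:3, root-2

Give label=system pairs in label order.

Ratios: P ≈ 1.335; Q ≈ 1.426; R ≈ 1.257; S ≈ 1.502.
Targets: 5:4 ≈ 1.250; 3:2 ≈ 1.500; 4:3 ≈ 1.333; root-2 ≈ 1.414.

P=4:3, Q=root-2, R=5:4, S=3:2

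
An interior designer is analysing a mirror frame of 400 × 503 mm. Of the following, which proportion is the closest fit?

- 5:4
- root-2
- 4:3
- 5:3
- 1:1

Ratio = 503 / 400 ≈ 1.258.
Distances: 5:4 1.250 (Δ 0.008); root-2 1.414 (Δ 0.156); 4:3 1.333 (Δ 0.075); 5:3 1.667 (Δ 0.409); 1:1 1.000 (Δ 0.258).

5:4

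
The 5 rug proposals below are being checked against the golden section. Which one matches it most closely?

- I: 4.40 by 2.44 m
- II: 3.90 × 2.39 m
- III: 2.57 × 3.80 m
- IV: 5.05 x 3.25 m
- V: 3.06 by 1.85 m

Target golden ratio ≈ 1.618.
I: 1.803 (Δ0.185)  II: 1.632 (Δ0.014)  III: 1.479 (Δ0.139)  IV: 1.554 (Δ0.064)  V: 1.654 (Δ0.036)

II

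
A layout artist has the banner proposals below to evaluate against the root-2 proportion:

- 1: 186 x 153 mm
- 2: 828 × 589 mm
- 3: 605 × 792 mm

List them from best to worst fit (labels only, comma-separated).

1: 186/153 ≈ 1.216 → |1.216 − 1.414| = 0.198
2: 828/589 ≈ 1.406 → |1.406 − 1.414| = 0.008
3: 792/605 ≈ 1.309 → |1.309 − 1.414| = 0.105

2, 3, 1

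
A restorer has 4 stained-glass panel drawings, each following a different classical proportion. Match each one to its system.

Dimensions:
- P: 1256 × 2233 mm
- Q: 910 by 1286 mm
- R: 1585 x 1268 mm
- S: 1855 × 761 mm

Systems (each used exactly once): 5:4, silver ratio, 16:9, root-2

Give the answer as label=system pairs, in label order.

P=16:9, Q=root-2, R=5:4, S=silver ratio

Ratios: P ≈ 1.778; Q ≈ 1.413; R ≈ 1.250; S ≈ 2.438.
Targets: 5:4 ≈ 1.250; silver ratio ≈ 2.414; 16:9 ≈ 1.778; root-2 ≈ 1.414.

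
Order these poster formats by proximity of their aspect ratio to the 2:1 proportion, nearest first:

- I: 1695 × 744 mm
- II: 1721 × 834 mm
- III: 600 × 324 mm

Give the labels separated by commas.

II, III, I

I: 1695/744 ≈ 2.278 → |2.278 − 2.000| = 0.278
II: 1721/834 ≈ 2.064 → |2.064 − 2.000| = 0.064
III: 600/324 ≈ 1.852 → |1.852 − 2.000| = 0.148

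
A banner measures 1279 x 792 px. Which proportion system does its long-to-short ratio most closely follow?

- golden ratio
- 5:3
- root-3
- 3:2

golden ratio

1279/792 ≈ 1.615. Nearest candidates are golden ratio (1.618, off by 0.003) and 5:3 (1.667, off by 0.052).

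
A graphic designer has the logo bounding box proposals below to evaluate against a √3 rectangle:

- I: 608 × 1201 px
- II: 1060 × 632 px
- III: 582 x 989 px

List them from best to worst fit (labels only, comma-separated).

Ratios: I = 1201 / 608 ≈ 1.975; II = 1060 / 632 ≈ 1.677; III = 989 / 582 ≈ 1.699.
|Δ from 1.732|: I 0.243; II 0.055; III 0.033.

III, II, I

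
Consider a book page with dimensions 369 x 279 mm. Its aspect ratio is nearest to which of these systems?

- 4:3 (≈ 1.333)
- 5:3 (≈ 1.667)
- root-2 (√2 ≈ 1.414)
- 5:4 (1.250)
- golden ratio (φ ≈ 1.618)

Ratio = 369 / 279 ≈ 1.323.
Distances: 4:3 1.333 (Δ 0.010); 5:3 1.667 (Δ 0.344); root-2 1.414 (Δ 0.091); 5:4 1.250 (Δ 0.073); golden ratio 1.618 (Δ 0.295).

4:3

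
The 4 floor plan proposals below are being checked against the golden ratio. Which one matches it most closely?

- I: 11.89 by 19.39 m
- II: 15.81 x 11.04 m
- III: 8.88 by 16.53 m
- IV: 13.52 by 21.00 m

Ratios (long/short): I ≈ 1.631; II ≈ 1.432; III ≈ 1.861; IV ≈ 1.553.
golden ratio ≈ 1.618; option I is nearest (Δ 0.013).

I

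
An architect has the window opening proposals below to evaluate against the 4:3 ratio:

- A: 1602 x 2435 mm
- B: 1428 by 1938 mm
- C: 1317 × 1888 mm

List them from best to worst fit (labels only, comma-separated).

Ratios: A = 2435 / 1602 ≈ 1.520; B = 1938 / 1428 ≈ 1.357; C = 1888 / 1317 ≈ 1.434.
|Δ from 1.333|: A 0.187; B 0.024; C 0.101.

B, C, A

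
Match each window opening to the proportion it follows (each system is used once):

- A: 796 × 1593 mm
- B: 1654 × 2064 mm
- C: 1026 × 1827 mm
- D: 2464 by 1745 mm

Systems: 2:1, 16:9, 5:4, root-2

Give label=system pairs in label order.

A=2:1, B=5:4, C=16:9, D=root-2

A = 1593/796 ≈ 2.001 → 2:1 (2.000)
B = 2064/1654 ≈ 1.248 → 5:4 (1.250)
C = 1827/1026 ≈ 1.781 → 16:9 (1.778)
D = 2464/1745 ≈ 1.412 → root-2 (1.414)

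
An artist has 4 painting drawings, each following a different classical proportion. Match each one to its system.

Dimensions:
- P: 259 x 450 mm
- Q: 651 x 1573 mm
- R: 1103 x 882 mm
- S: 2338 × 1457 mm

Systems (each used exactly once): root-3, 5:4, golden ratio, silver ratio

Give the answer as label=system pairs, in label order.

P=root-3, Q=silver ratio, R=5:4, S=golden ratio

Ratios: P ≈ 1.737; Q ≈ 2.416; R ≈ 1.251; S ≈ 1.605.
Targets: root-3 ≈ 1.732; 5:4 ≈ 1.250; golden ratio ≈ 1.618; silver ratio ≈ 2.414.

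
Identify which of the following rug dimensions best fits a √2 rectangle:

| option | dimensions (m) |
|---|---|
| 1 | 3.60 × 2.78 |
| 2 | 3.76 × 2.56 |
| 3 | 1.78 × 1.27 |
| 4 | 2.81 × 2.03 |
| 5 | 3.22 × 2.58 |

Target root-2 ≈ 1.414.
1: 1.295 (Δ0.119)  2: 1.469 (Δ0.055)  3: 1.402 (Δ0.012)  4: 1.384 (Δ0.030)  5: 1.248 (Δ0.166)

3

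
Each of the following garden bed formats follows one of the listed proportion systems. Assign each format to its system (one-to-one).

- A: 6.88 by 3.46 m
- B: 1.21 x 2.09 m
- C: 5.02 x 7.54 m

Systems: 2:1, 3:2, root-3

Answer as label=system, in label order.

A=2:1, B=root-3, C=3:2

Ratios: A ≈ 1.988; B ≈ 1.727; C ≈ 1.502.
Targets: 2:1 ≈ 2.000; 3:2 ≈ 1.500; root-3 ≈ 1.732.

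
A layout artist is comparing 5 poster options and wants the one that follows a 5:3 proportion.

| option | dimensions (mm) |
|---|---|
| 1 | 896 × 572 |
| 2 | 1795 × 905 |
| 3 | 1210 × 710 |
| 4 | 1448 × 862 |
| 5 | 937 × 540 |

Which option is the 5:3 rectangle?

Target 5:3 ≈ 1.667.
1: 1.566 (Δ0.101)  2: 1.983 (Δ0.316)  3: 1.704 (Δ0.037)  4: 1.680 (Δ0.013)  5: 1.735 (Δ0.068)

4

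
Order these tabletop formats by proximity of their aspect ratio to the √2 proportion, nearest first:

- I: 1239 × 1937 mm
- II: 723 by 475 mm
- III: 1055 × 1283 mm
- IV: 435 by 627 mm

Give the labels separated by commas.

I: 1937/1239 ≈ 1.563 → |1.563 − 1.414| = 0.149
II: 723/475 ≈ 1.522 → |1.522 − 1.414| = 0.108
III: 1283/1055 ≈ 1.216 → |1.216 − 1.414| = 0.198
IV: 627/435 ≈ 1.441 → |1.441 − 1.414| = 0.027

IV, II, I, III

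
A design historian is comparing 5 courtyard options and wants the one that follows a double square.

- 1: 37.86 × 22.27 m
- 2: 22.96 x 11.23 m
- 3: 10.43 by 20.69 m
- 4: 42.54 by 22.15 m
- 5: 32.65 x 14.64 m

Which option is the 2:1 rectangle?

3

Target 2:1 ≈ 2.000.
1: 1.700 (Δ0.300)  2: 2.045 (Δ0.045)  3: 1.984 (Δ0.016)  4: 1.921 (Δ0.079)  5: 2.230 (Δ0.230)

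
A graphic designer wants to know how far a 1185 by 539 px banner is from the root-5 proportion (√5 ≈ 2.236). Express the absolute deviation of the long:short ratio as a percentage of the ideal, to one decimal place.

Ratio = 1185 / 539 ≈ 2.1985.
Ideal root-5 ≈ 2.2361. |2.1985 − 2.2361| / 2.2361 ≈ 1.68% → 1.7%.

1.7%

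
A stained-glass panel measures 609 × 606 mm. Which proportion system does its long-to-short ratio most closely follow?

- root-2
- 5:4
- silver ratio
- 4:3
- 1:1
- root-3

1:1

Ratio = 609 / 606 ≈ 1.005.
Distances: root-2 1.414 (Δ 0.409); 5:4 1.250 (Δ 0.245); silver ratio 2.414 (Δ 1.409); 4:3 1.333 (Δ 0.328); 1:1 1.000 (Δ 0.005); root-3 1.732 (Δ 0.727).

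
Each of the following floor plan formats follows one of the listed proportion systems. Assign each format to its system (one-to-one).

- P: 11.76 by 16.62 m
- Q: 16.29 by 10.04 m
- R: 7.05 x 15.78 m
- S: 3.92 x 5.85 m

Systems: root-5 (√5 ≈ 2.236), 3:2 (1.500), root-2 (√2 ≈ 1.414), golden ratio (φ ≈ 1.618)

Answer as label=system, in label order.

P=root-2, Q=golden ratio, R=root-5, S=3:2

Ratios: P ≈ 1.413; Q ≈ 1.623; R ≈ 2.238; S ≈ 1.492.
Targets: root-5 ≈ 2.236; 3:2 ≈ 1.500; root-2 ≈ 1.414; golden ratio ≈ 1.618.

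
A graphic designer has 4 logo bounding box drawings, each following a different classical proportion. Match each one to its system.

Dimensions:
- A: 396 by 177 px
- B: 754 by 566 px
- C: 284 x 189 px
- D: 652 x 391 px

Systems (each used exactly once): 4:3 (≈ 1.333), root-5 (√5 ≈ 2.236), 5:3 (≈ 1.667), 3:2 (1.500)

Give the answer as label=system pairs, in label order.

A = 396/177 ≈ 2.237 → root-5 (2.236)
B = 754/566 ≈ 1.332 → 4:3 (1.333)
C = 284/189 ≈ 1.503 → 3:2 (1.500)
D = 652/391 ≈ 1.668 → 5:3 (1.667)

A=root-5, B=4:3, C=3:2, D=5:3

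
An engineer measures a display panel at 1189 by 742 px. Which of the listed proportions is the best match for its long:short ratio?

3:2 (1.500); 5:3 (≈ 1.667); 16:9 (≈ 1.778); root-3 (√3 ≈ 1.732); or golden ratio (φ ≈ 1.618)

Ratio = 1189 / 742 ≈ 1.602.
Distances: 3:2 1.500 (Δ 0.102); 5:3 1.667 (Δ 0.065); 16:9 1.778 (Δ 0.176); root-3 1.732 (Δ 0.130); golden ratio 1.618 (Δ 0.016).

golden ratio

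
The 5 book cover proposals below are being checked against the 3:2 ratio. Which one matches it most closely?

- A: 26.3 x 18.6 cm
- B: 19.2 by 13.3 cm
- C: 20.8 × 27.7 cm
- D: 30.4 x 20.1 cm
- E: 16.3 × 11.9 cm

D

Ratios (long/short): A ≈ 1.414; B ≈ 1.444; C ≈ 1.332; D ≈ 1.512; E ≈ 1.370.
3:2 ≈ 1.500; option D is nearest (Δ 0.012).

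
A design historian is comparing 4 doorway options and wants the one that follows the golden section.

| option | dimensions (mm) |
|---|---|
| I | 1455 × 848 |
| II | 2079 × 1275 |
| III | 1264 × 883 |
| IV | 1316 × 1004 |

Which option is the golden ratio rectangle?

II

Ratios (long/short): I ≈ 1.716; II ≈ 1.631; III ≈ 1.431; IV ≈ 1.311.
golden ratio ≈ 1.618; option II is nearest (Δ 0.013).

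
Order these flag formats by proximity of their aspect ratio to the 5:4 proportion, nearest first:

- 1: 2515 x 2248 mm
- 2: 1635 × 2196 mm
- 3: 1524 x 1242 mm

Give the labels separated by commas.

Ratios: 1 = 2515 / 2248 ≈ 1.119; 2 = 2196 / 1635 ≈ 1.343; 3 = 1524 / 1242 ≈ 1.227.
|Δ from 1.250|: 1 0.131; 2 0.093; 3 0.023.

3, 2, 1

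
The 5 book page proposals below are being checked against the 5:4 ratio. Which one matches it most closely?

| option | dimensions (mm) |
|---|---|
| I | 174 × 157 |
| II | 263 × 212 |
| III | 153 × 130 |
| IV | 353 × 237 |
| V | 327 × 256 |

II

Target 5:4 ≈ 1.250.
I: 1.108 (Δ0.142)  II: 1.241 (Δ0.009)  III: 1.177 (Δ0.073)  IV: 1.489 (Δ0.239)  V: 1.277 (Δ0.027)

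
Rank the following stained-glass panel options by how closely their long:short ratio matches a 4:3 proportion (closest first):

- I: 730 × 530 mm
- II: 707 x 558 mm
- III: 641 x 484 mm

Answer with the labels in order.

I: 730/530 ≈ 1.377 → |1.377 − 1.333| = 0.044
II: 707/558 ≈ 1.267 → |1.267 − 1.333| = 0.066
III: 641/484 ≈ 1.324 → |1.324 − 1.333| = 0.009

III, I, II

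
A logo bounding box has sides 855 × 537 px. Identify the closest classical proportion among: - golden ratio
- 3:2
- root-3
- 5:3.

golden ratio

855/537 ≈ 1.592. Nearest candidates are golden ratio (1.618, off by 0.026) and 5:3 (1.667, off by 0.075).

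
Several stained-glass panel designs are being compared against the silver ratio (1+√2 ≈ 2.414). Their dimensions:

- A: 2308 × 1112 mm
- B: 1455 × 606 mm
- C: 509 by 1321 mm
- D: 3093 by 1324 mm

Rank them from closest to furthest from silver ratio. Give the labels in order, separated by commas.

B, D, C, A

A: 2308/1112 ≈ 2.076 → |2.076 − 2.414| = 0.338
B: 1455/606 ≈ 2.401 → |2.401 − 2.414| = 0.013
C: 1321/509 ≈ 2.595 → |2.595 − 2.414| = 0.181
D: 3093/1324 ≈ 2.336 → |2.336 − 2.414| = 0.078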